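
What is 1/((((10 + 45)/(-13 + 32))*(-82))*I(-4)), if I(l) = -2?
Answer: 19/9020 ≈ 0.0021064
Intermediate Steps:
1/((((10 + 45)/(-13 + 32))*(-82))*I(-4)) = 1/((((10 + 45)/(-13 + 32))*(-82))*(-2)) = 1/(((55/19)*(-82))*(-2)) = 1/(-4510/19*(-2)) = 1/(9020/19) = 19/9020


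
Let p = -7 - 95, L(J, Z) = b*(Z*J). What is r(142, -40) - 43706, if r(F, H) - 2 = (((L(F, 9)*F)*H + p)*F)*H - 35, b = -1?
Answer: -41230811579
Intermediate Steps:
L(J, Z) = -J*Z (L(J, Z) = -Z*J = -J*Z)
p = -102
r(F, H) = -33 + F*H*(-102 - 9*H*F²) (r(F, H) = 2 + (((((-1*F*9)*F)*H - 102)*F)*H - 35) = 2 + (((((-9*F)*F)*H - 102)*F)*H - 35) = 2 + ((((-9*F²)*H - 102)*F)*H - 35) = 2 + (((-9*H*F² - 102)*F)*H - 35) = 2 + (((-102 - 9*H*F²)*F)*H - 35) = 2 + ((F*(-102 - 9*H*F²))*H - 35) = 2 + (F*H*(-102 - 9*H*F²) - 35) = 2 + (-35 + F*H*(-102 - 9*H*F²)) = -33 + F*H*(-102 - 9*H*F²))
r(142, -40) - 43706 = (-33 - 102*142*(-40) - 9*142³*(-40)²) - 43706 = (-33 + 579360 - 9*2863288*1600) - 43706 = (-33 + 579360 - 41231347200) - 43706 = -41230767873 - 43706 = -41230811579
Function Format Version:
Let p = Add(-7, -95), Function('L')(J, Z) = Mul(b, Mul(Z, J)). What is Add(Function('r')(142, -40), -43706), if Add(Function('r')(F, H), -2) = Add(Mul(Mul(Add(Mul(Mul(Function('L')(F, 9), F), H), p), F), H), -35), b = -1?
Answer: -41230811579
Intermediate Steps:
Function('L')(J, Z) = Mul(-1, J, Z) (Function('L')(J, Z) = Mul(-1, Mul(Z, J)) = Mul(-1, Mul(J, Z)) = Mul(-1, J, Z))
p = -102
Function('r')(F, H) = Add(-33, Mul(F, H, Add(-102, Mul(-9, H, Pow(F, 2))))) (Function('r')(F, H) = Add(2, Add(Mul(Mul(Add(Mul(Mul(Mul(-1, F, 9), F), H), -102), F), H), -35)) = Add(2, Add(Mul(Mul(Add(Mul(Mul(Mul(-9, F), F), H), -102), F), H), -35)) = Add(2, Add(Mul(Mul(Add(Mul(Mul(-9, Pow(F, 2)), H), -102), F), H), -35)) = Add(2, Add(Mul(Mul(Add(Mul(-9, H, Pow(F, 2)), -102), F), H), -35)) = Add(2, Add(Mul(Mul(Add(-102, Mul(-9, H, Pow(F, 2))), F), H), -35)) = Add(2, Add(Mul(Mul(F, Add(-102, Mul(-9, H, Pow(F, 2)))), H), -35)) = Add(2, Add(Mul(F, H, Add(-102, Mul(-9, H, Pow(F, 2)))), -35)) = Add(2, Add(-35, Mul(F, H, Add(-102, Mul(-9, H, Pow(F, 2)))))) = Add(-33, Mul(F, H, Add(-102, Mul(-9, H, Pow(F, 2))))))
Add(Function('r')(142, -40), -43706) = Add(Add(-33, Mul(-102, 142, -40), Mul(-9, Pow(142, 3), Pow(-40, 2))), -43706) = Add(Add(-33, 579360, Mul(-9, 2863288, 1600)), -43706) = Add(Add(-33, 579360, -41231347200), -43706) = Add(-41230767873, -43706) = -41230811579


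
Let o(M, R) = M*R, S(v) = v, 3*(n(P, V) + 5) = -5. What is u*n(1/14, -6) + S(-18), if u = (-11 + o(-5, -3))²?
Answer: -374/3 ≈ -124.67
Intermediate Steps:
n(P, V) = -20/3 (n(P, V) = -5 + (⅓)*(-5) = -5 - 5/3 = -20/3)
u = 16 (u = (-11 - 5*(-3))² = (-11 + 15)² = 4² = 16)
u*n(1/14, -6) + S(-18) = 16*(-20/3) - 18 = -320/3 - 18 = -374/3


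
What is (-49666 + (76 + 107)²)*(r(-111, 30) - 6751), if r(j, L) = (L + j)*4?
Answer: 114452275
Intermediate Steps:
r(j, L) = 4*L + 4*j
(-49666 + (76 + 107)²)*(r(-111, 30) - 6751) = (-49666 + (76 + 107)²)*((4*30 + 4*(-111)) - 6751) = (-49666 + 183²)*((120 - 444) - 6751) = (-49666 + 33489)*(-324 - 6751) = -16177*(-7075) = 114452275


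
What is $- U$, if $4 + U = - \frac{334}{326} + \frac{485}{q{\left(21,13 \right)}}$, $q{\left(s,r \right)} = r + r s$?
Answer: $\frac{155179}{46618} \approx 3.3287$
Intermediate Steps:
$U = - \frac{155179}{46618}$ ($U = -4 + \left(- \frac{334}{326} + \frac{485}{13 \left(1 + 21\right)}\right) = -4 + \left(\left(-334\right) \frac{1}{326} + \frac{485}{13 \cdot 22}\right) = -4 - \left(\frac{167}{163} - \frac{485}{286}\right) = -4 + \left(- \frac{167}{163} + 485 \cdot \frac{1}{286}\right) = -4 + \left(- \frac{167}{163} + \frac{485}{286}\right) = -4 + \frac{31293}{46618} = - \frac{155179}{46618} \approx -3.3287$)
$- U = \left(-1\right) \left(- \frac{155179}{46618}\right) = \frac{155179}{46618}$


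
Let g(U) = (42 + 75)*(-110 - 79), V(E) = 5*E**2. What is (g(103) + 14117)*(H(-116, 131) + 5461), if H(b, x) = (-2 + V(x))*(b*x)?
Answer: 10425639988292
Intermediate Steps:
H(b, x) = b*x*(-2 + 5*x**2) (H(b, x) = (-2 + 5*x**2)*(b*x) = b*x*(-2 + 5*x**2))
g(U) = -22113 (g(U) = 117*(-189) = -22113)
(g(103) + 14117)*(H(-116, 131) + 5461) = (-22113 + 14117)*(-116*131*(-2 + 5*131**2) + 5461) = -7996*(-116*131*(-2 + 5*17161) + 5461) = -7996*(-116*131*(-2 + 85805) + 5461) = -7996*(-116*131*85803 + 5461) = -7996*(-1303862388 + 5461) = -7996*(-1303856927) = 10425639988292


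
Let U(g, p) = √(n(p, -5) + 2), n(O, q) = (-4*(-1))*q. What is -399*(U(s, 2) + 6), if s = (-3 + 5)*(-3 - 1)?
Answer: -2394 - 1197*I*√2 ≈ -2394.0 - 1692.8*I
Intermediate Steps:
s = -8 (s = 2*(-4) = -8)
n(O, q) = 4*q
U(g, p) = 3*I*√2 (U(g, p) = √(4*(-5) + 2) = √(-20 + 2) = √(-18) = 3*I*√2)
-399*(U(s, 2) + 6) = -399*(3*I*√2 + 6) = -399*(6 + 3*I*√2) = -21*(114 + 57*I*√2) = -2394 - 1197*I*√2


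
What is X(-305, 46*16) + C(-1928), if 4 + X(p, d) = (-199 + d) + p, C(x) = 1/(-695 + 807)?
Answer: 25537/112 ≈ 228.01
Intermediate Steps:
C(x) = 1/112
X(p, d) = -203 + d + p (X(p, d) = -4 + ((-199 + d) + p) = -4 + (-199 + d + p) = -203 + d + p)
X(-305, 46*16) + C(-1928) = (-203 + 46*16 - 305) + 1/112 = (-203 + 736 - 305) + 1/112 = 228 + 1/112 = 25537/112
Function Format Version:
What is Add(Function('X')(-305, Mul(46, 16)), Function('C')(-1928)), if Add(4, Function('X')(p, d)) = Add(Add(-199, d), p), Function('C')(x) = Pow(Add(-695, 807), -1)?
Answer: Rational(25537, 112) ≈ 228.01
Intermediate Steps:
Function('C')(x) = Rational(1, 112) (Function('C')(x) = Pow(112, -1) = Rational(1, 112))
Function('X')(p, d) = Add(-203, d, p) (Function('X')(p, d) = Add(-4, Add(Add(-199, d), p)) = Add(-4, Add(-199, d, p)) = Add(-203, d, p))
Add(Function('X')(-305, Mul(46, 16)), Function('C')(-1928)) = Add(Add(-203, Mul(46, 16), -305), Rational(1, 112)) = Add(Add(-203, 736, -305), Rational(1, 112)) = Add(228, Rational(1, 112)) = Rational(25537, 112)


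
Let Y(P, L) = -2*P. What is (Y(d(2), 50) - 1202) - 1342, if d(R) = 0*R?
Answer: -2544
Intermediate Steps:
d(R) = 0
Y(P, L) = -2*P
(Y(d(2), 50) - 1202) - 1342 = (-2*0 - 1202) - 1342 = (0 - 1202) - 1342 = -1202 - 1342 = -2544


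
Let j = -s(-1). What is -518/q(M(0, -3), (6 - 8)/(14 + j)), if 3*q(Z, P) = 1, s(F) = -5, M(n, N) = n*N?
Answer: -1554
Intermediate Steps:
M(n, N) = N*n
j = 5 (j = -1*(-5) = 5)
q(Z, P) = ⅓ (q(Z, P) = (⅓)*1 = ⅓)
-518/q(M(0, -3), (6 - 8)/(14 + j)) = -518/⅓ = -518*3 = -1554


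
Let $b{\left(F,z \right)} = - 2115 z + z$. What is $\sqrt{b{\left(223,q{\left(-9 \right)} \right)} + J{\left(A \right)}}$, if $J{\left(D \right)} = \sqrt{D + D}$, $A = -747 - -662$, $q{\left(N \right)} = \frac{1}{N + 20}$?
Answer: $\frac{\sqrt{-23254 + 121 i \sqrt{170}}}{11} \approx 0.46999 + 13.871 i$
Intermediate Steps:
$q{\left(N \right)} = \frac{1}{20 + N}$
$b{\left(F,z \right)} = - 2114 z$
$A = -85$ ($A = -747 + 662 = -85$)
$J{\left(D \right)} = \sqrt{2} \sqrt{D}$ ($J{\left(D \right)} = \sqrt{2 D} = \sqrt{2} \sqrt{D}$)
$\sqrt{b{\left(223,q{\left(-9 \right)} \right)} + J{\left(A \right)}} = \sqrt{- \frac{2114}{20 - 9} + \sqrt{2} \sqrt{-85}} = \sqrt{- \frac{2114}{11} + \sqrt{2} i \sqrt{85}} = \sqrt{\left(-2114\right) \frac{1}{11} + i \sqrt{170}} = \sqrt{- \frac{2114}{11} + i \sqrt{170}}$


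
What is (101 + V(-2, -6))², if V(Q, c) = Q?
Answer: 9801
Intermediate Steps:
(101 + V(-2, -6))² = (101 - 2)² = 99² = 9801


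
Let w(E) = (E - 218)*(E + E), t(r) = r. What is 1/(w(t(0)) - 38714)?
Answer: -1/38714 ≈ -2.5830e-5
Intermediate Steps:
w(E) = 2*E*(-218 + E) (w(E) = (-218 + E)*(2*E) = 2*E*(-218 + E))
1/(w(t(0)) - 38714) = 1/(2*0*(-218 + 0) - 38714) = 1/(2*0*(-218) - 38714) = 1/(0 - 38714) = 1/(-38714) = -1/38714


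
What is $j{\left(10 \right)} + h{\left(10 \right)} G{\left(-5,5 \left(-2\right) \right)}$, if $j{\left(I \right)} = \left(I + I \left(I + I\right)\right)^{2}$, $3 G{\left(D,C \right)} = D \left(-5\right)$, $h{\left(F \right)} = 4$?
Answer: $\frac{132400}{3} \approx 44133.0$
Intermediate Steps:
$G{\left(D,C \right)} = - \frac{5 D}{3}$ ($G{\left(D,C \right)} = \frac{D \left(-5\right)}{3} = \frac{\left(-5\right) D}{3} = - \frac{5 D}{3}$)
$j{\left(I \right)} = \left(I + 2 I^{2}\right)^{2}$ ($j{\left(I \right)} = \left(I + I 2 I\right)^{2} = \left(I + 2 I^{2}\right)^{2}$)
$j{\left(10 \right)} + h{\left(10 \right)} G{\left(-5,5 \left(-2\right) \right)} = 10^{2} \left(1 + 2 \cdot 10\right)^{2} + 4 \left(\left(- \frac{5}{3}\right) \left(-5\right)\right) = 100 \left(1 + 20\right)^{2} + 4 \cdot \frac{25}{3} = 100 \cdot 21^{2} + \frac{100}{3} = 100 \cdot 441 + \frac{100}{3} = 44100 + \frac{100}{3} = \frac{132400}{3}$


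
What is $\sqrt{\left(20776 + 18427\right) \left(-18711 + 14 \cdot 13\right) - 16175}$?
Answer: $i \sqrt{726408562} \approx 26952.0 i$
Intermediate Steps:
$\sqrt{\left(20776 + 18427\right) \left(-18711 + 14 \cdot 13\right) - 16175} = \sqrt{39203 \left(-18711 + 182\right) - 16175} = \sqrt{39203 \left(-18529\right) - 16175} = \sqrt{-726392387 - 16175} = \sqrt{-726408562} = i \sqrt{726408562}$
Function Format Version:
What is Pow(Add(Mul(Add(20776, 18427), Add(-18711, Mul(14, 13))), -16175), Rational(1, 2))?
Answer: Mul(I, Pow(726408562, Rational(1, 2))) ≈ Mul(26952., I)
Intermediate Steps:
Pow(Add(Mul(Add(20776, 18427), Add(-18711, Mul(14, 13))), -16175), Rational(1, 2)) = Pow(Add(Mul(39203, Add(-18711, 182)), -16175), Rational(1, 2)) = Pow(Add(Mul(39203, -18529), -16175), Rational(1, 2)) = Pow(Add(-726392387, -16175), Rational(1, 2)) = Pow(-726408562, Rational(1, 2)) = Mul(I, Pow(726408562, Rational(1, 2)))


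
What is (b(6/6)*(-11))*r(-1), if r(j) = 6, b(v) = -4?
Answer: 264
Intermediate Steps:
(b(6/6)*(-11))*r(-1) = -4*(-11)*6 = 44*6 = 264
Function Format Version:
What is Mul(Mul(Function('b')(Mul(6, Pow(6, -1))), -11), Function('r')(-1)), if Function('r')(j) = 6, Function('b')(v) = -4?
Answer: 264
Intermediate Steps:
Mul(Mul(Function('b')(Mul(6, Pow(6, -1))), -11), Function('r')(-1)) = Mul(Mul(-4, -11), 6) = Mul(44, 6) = 264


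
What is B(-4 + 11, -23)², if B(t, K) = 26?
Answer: 676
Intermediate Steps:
B(-4 + 11, -23)² = 26² = 676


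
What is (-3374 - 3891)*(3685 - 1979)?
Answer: -12394090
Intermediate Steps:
(-3374 - 3891)*(3685 - 1979) = -7265*1706 = -12394090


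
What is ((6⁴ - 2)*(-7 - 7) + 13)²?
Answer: 327718609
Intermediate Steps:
((6⁴ - 2)*(-7 - 7) + 13)² = ((1296 - 2)*(-14) + 13)² = (1294*(-14) + 13)² = (-18116 + 13)² = (-18103)² = 327718609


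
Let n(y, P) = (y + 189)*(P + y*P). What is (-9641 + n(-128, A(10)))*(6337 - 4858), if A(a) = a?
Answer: -128837169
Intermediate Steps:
n(y, P) = (189 + y)*(P + P*y)
(-9641 + n(-128, A(10)))*(6337 - 4858) = (-9641 + 10*(189 + (-128)² + 190*(-128)))*(6337 - 4858) = (-9641 + 10*(189 + 16384 - 24320))*1479 = (-9641 + 10*(-7747))*1479 = (-9641 - 77470)*1479 = -87111*1479 = -128837169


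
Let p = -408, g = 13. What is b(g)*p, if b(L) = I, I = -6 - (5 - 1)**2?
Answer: 8976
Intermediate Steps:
I = -22 (I = -6 - 1*4**2 = -6 - 1*16 = -6 - 16 = -22)
b(L) = -22
b(g)*p = -22*(-408) = 8976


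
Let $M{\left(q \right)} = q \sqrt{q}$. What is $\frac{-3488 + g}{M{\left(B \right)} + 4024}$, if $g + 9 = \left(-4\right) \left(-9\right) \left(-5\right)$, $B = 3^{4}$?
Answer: $- \frac{3677}{4753} \approx -0.77362$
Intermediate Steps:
$B = 81$
$g = -189$ ($g = -9 + \left(-4\right) \left(-9\right) \left(-5\right) = -9 + 36 \left(-5\right) = -9 - 180 = -189$)
$M{\left(q \right)} = q^{\frac{3}{2}}$
$\frac{-3488 + g}{M{\left(B \right)} + 4024} = \frac{-3488 - 189}{81^{\frac{3}{2}} + 4024} = - \frac{3677}{729 + 4024} = - \frac{3677}{4753}$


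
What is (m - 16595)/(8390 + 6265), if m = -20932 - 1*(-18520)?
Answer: -19007/14655 ≈ -1.2970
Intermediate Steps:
m = -2412 (m = -20932 + 18520 = -2412)
(m - 16595)/(8390 + 6265) = (-2412 - 16595)/(8390 + 6265) = -19007/14655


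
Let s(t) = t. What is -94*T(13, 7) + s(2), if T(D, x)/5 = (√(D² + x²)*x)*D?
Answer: 2 - 42770*√218 ≈ -6.3149e+5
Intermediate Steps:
T(D, x) = 5*D*x*√(D² + x²) (T(D, x) = 5*((√(D² + x²)*x)*D) = 5*((x*√(D² + x²))*D) = 5*(D*x*√(D² + x²)) = 5*D*x*√(D² + x²))
-94*T(13, 7) + s(2) = -470*13*7*√(13² + 7²) + 2 = -470*13*7*√(169 + 49) + 2 = -470*13*7*√218 + 2 = -42770*√218 + 2 = 2 - 42770*√218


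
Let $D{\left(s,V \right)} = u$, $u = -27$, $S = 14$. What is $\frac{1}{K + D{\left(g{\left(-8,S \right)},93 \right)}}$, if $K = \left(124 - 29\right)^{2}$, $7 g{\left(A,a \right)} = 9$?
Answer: $\frac{1}{8998} \approx 0.00011114$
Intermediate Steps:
$g{\left(A,a \right)} = \frac{9}{7}$ ($g{\left(A,a \right)} = \frac{1}{7} \cdot 9 = \frac{9}{7}$)
$D{\left(s,V \right)} = -27$
$K = 9025$ ($K = 95^{2} = 9025$)
$\frac{1}{K + D{\left(g{\left(-8,S \right)},93 \right)}} = \frac{1}{9025 - 27} = \frac{1}{8998}$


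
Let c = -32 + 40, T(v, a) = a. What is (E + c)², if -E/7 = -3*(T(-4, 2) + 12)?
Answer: 91204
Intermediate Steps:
c = 8
E = 294 (E = -(-21)*(2 + 12) = -(-21)*14 = -7*(-42) = 294)
(E + c)² = (294 + 8)² = 302² = 91204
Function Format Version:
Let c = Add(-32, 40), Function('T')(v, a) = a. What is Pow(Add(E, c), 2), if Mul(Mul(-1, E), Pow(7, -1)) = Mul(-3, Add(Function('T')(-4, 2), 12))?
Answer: 91204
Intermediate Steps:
c = 8
E = 294 (E = Mul(-7, Mul(-3, Add(2, 12))) = Mul(-7, Mul(-3, 14)) = Mul(-7, -42) = 294)
Pow(Add(E, c), 2) = Pow(Add(294, 8), 2) = Pow(302, 2) = 91204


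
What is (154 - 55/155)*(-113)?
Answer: -538219/31 ≈ -17362.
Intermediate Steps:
(154 - 55/155)*(-113) = (154 - 55*1/155)*(-113) = (154 - 11/31)*(-113) = (4763/31)*(-113) = -538219/31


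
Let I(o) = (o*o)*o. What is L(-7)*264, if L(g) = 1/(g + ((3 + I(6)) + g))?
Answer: 264/205 ≈ 1.2878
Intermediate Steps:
I(o) = o³ (I(o) = o²*o = o³)
L(g) = 1/(219 + 2*g) (L(g) = 1/(g + ((3 + 6³) + g)) = 1/(g + ((3 + 216) + g)) = 1/(g + (219 + g)) = 1/(219 + 2*g))
L(-7)*264 = 264/(219 + 2*(-7)) = 264/(219 - 14) = 264/205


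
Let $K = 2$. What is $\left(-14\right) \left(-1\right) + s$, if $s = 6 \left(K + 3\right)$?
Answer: $44$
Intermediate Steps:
$s = 30$ ($s = 6 \left(2 + 3\right) = 6 \cdot 5 = 30$)
$\left(-14\right) \left(-1\right) + s = \left(-14\right) \left(-1\right) + 30 = 14 + 30 = 44$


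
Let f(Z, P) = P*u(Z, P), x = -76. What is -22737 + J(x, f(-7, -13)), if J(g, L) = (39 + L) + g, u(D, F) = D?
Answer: -22683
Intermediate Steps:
f(Z, P) = P*Z
J(g, L) = 39 + L + g
-22737 + J(x, f(-7, -13)) = -22737 + (39 - 13*(-7) - 76) = -22737 + (39 + 91 - 76) = -22737 + 54 = -22683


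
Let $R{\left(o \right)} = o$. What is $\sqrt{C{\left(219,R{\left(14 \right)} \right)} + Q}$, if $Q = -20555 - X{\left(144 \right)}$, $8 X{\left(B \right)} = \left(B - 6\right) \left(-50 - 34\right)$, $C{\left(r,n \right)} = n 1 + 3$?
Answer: $3 i \sqrt{2121} \approx 138.16 i$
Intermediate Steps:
$C{\left(r,n \right)} = 3 + n$ ($C{\left(r,n \right)} = n + 3 = 3 + n$)
$X{\left(B \right)} = 63 - \frac{21 B}{2}$ ($X{\left(B \right)} = \frac{\left(B - 6\right) \left(-50 - 34\right)}{8} = \frac{\left(-6 + B\right) \left(-84\right)}{8} = \frac{504 - 84 B}{8} = 63 - \frac{21 B}{2}$)
$Q = -19106$ ($Q = -20555 - \left(63 - 1512\right) = -20555 - -1449 = -20555 + 1449 = -19106$)
$\sqrt{C{\left(219,R{\left(14 \right)} \right)} + Q} = \sqrt{\left(3 + 14\right) - 19106} = \sqrt{17 - 19106} = \sqrt{-19089} = 3 i \sqrt{2121}$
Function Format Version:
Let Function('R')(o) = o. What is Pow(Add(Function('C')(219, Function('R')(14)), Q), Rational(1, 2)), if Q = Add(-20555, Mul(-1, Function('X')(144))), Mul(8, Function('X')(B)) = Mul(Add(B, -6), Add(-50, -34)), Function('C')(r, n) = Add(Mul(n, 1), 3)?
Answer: Mul(3, I, Pow(2121, Rational(1, 2))) ≈ Mul(138.16, I)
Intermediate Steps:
Function('C')(r, n) = Add(3, n) (Function('C')(r, n) = Add(n, 3) = Add(3, n))
Function('X')(B) = Add(63, Mul(Rational(-21, 2), B)) (Function('X')(B) = Mul(Rational(1, 8), Mul(Add(B, -6), Add(-50, -34))) = Mul(Rational(1, 8), Mul(Add(-6, B), -84)) = Mul(Rational(1, 8), Add(504, Mul(-84, B))) = Add(63, Mul(Rational(-21, 2), B)))
Q = -19106 (Q = Add(-20555, Mul(-1, Add(63, Mul(Rational(-21, 2), 144)))) = Add(-20555, Mul(-1, Add(63, -1512))) = Add(-20555, Mul(-1, -1449)) = Add(-20555, 1449) = -19106)
Pow(Add(Function('C')(219, Function('R')(14)), Q), Rational(1, 2)) = Pow(Add(Add(3, 14), -19106), Rational(1, 2)) = Pow(Add(17, -19106), Rational(1, 2)) = Pow(-19089, Rational(1, 2)) = Mul(3, I, Pow(2121, Rational(1, 2)))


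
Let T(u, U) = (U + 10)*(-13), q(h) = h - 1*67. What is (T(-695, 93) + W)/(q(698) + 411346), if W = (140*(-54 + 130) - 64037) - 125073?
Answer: -179809/411977 ≈ -0.43645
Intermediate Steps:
q(h) = -67 + h (q(h) = h - 67 = -67 + h)
T(u, U) = -130 - 13*U (T(u, U) = (10 + U)*(-13) = -130 - 13*U)
W = -178470 (W = (140*76 - 64037) - 125073 = (10640 - 64037) - 125073 = -53397 - 125073 = -178470)
(T(-695, 93) + W)/(q(698) + 411346) = ((-130 - 13*93) - 178470)/((-67 + 698) + 411346) = ((-130 - 1209) - 178470)/(631 + 411346) = (-1339 - 178470)/411977 = -179809*1/411977 = -179809/411977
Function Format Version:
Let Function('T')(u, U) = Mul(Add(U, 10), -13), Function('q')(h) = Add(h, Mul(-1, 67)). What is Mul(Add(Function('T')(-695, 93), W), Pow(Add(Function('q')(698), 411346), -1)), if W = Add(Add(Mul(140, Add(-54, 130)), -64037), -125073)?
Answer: Rational(-179809, 411977) ≈ -0.43645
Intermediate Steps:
Function('q')(h) = Add(-67, h) (Function('q')(h) = Add(h, -67) = Add(-67, h))
Function('T')(u, U) = Add(-130, Mul(-13, U)) (Function('T')(u, U) = Mul(Add(10, U), -13) = Add(-130, Mul(-13, U)))
W = -178470 (W = Add(Add(Mul(140, 76), -64037), -125073) = Add(Add(10640, -64037), -125073) = Add(-53397, -125073) = -178470)
Mul(Add(Function('T')(-695, 93), W), Pow(Add(Function('q')(698), 411346), -1)) = Mul(Add(Add(-130, Mul(-13, 93)), -178470), Pow(Add(Add(-67, 698), 411346), -1)) = Mul(Add(Add(-130, -1209), -178470), Pow(Add(631, 411346), -1)) = Mul(Add(-1339, -178470), Pow(411977, -1)) = Mul(-179809, Rational(1, 411977)) = Rational(-179809, 411977)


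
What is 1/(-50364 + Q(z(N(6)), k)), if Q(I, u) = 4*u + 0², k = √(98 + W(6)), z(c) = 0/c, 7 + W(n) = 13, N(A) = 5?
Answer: -12591/634132708 - √26/317066354 ≈ -1.9872e-5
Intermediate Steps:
W(n) = 6 (W(n) = -7 + 13 = 6)
z(c) = 0
k = 2*√26 (k = √(98 + 6) = √104 = 2*√26 ≈ 10.198)
Q(I, u) = 4*u (Q(I, u) = 4*u + 0 = 4*u)
1/(-50364 + Q(z(N(6)), k)) = 1/(-50364 + 4*(2*√26)) = 1/(-50364 + 8*√26)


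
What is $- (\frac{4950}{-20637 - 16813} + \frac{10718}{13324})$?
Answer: $- \frac{3354353}{4989838} \approx -0.67224$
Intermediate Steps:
$- (\frac{4950}{-20637 - 16813} + \frac{10718}{13324}) = - (\frac{4950}{-37450} + 10718 \cdot \frac{1}{13324}) = - (4950 \left(- \frac{1}{37450}\right) + \frac{5359}{6662}) = - (- \frac{99}{749} + \frac{5359}{6662}) = \left(-1\right) \frac{3354353}{4989838} = - \frac{3354353}{4989838}$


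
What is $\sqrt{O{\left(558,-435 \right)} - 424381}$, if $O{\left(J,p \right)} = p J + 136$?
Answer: $5 i \sqrt{26679} \approx 816.69 i$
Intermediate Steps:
$O{\left(J,p \right)} = 136 + J p$ ($O{\left(J,p \right)} = J p + 136 = 136 + J p$)
$\sqrt{O{\left(558,-435 \right)} - 424381} = \sqrt{\left(136 + 558 \left(-435\right)\right) - 424381} = \sqrt{\left(136 - 242730\right) - 424381} = \sqrt{-242594 - 424381} = \sqrt{-666975} = 5 i \sqrt{26679}$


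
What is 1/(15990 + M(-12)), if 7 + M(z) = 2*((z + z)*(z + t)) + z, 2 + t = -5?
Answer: 1/16883 ≈ 5.9231e-5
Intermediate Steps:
t = -7 (t = -2 - 5 = -7)
M(z) = -7 + z + 4*z*(-7 + z) (M(z) = -7 + (2*((z + z)*(z - 7)) + z) = -7 + (2*((2*z)*(-7 + z)) + z) = -7 + (2*(2*z*(-7 + z)) + z) = -7 + (4*z*(-7 + z) + z) = -7 + (z + 4*z*(-7 + z)) = -7 + z + 4*z*(-7 + z))
1/(15990 + M(-12)) = 1/(15990 + (-7 - 27*(-12) + 4*(-12)²)) = 1/(15990 + (-7 + 324 + 4*144)) = 1/(15990 + (-7 + 324 + 576)) = 1/(15990 + 893) = 1/16883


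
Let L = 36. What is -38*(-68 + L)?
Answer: 1216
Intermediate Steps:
-38*(-68 + L) = -38*(-68 + 36) = -38*(-32) = 1216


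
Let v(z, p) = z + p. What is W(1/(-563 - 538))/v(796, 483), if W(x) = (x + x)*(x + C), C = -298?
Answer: 656198/1550405079 ≈ 0.00042324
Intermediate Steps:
v(z, p) = p + z
W(x) = 2*x*(-298 + x) (W(x) = (x + x)*(x - 298) = (2*x)*(-298 + x) = 2*x*(-298 + x))
W(1/(-563 - 538))/v(796, 483) = (2*(-298 + 1/(-563 - 538))/(-563 - 538))/(483 + 796) = (2*(-298 + 1/(-1101))/(-1101))/1279 = (2*(-1/1101)*(-298 - 1/1101))*(1/1279) = (2*(-1/1101)*(-328099/1101))*(1/1279) = (656198/1212201)*(1/1279) = 656198/1550405079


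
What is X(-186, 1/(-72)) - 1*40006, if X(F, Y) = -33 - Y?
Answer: -2882807/72 ≈ -40039.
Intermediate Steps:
X(-186, 1/(-72)) - 1*40006 = (-33 - 1/(-72)) - 1*40006 = (-33 - 1*(-1/72)) - 40006 = (-33 + 1/72) - 40006 = -2375/72 - 40006 = -2882807/72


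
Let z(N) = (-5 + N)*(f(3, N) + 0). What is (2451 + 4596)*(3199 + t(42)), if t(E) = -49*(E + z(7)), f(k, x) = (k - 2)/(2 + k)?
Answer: 39512529/5 ≈ 7.9025e+6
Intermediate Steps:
f(k, x) = (-2 + k)/(2 + k)
z(N) = -1 + N/5 (z(N) = (-5 + N)*((-2 + 3)/(2 + 3) + 0) = (-5 + N)*(1/5 + 0) = (-5 + N)*(1/5) = -1 + N/5)
t(E) = -98/5 - 49*E (t(E) = -49*(E + (-1 + (1/5)*7)) = -49*(E + (-1 + 7/5)) = -49*(E + 2/5) = -49*(2/5 + E) = -98/5 - 49*E)
(2451 + 4596)*(3199 + t(42)) = (2451 + 4596)*(3199 + (-98/5 - 49*42)) = 7047*(3199 + (-98/5 - 2058)) = 7047*(3199 - 10388/5) = 7047*(5607/5) = 39512529/5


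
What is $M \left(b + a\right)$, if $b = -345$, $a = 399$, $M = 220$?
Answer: $11880$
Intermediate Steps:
$M \left(b + a\right) = 220 \left(-345 + 399\right) = 220 \cdot 54 = 11880$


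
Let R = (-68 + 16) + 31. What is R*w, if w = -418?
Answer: 8778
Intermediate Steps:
R = -21 (R = -52 + 31 = -21)
R*w = -21*(-418) = 8778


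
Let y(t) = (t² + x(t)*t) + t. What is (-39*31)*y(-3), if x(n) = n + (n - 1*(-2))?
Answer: -21762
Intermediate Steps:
x(n) = 2 + 2*n (x(n) = n + (n + 2) = n + (2 + n) = 2 + 2*n)
y(t) = t + t² + t*(2 + 2*t) (y(t) = (t² + (2 + 2*t)*t) + t = (t² + t*(2 + 2*t)) + t = t + t² + t*(2 + 2*t))
(-39*31)*y(-3) = (-39*31)*(3*(-3)*(1 - 3)) = -3627*(-3)*(-2) = -1209*18 = -21762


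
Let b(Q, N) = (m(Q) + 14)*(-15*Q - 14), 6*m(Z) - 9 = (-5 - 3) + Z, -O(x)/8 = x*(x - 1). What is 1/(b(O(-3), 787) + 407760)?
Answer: 3/1215437 ≈ 2.4682e-6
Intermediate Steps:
O(x) = -8*x*(-1 + x) (O(x) = -8*x*(x - 1) = -8*x*(-1 + x))
m(Z) = ⅙ + Z/6 (m(Z) = 3/2 + ((-5 - 3) + Z)/6 = 3/2 + (-8 + Z)/6 = 3/2 + (-4/3 + Z/6) = ⅙ + Z/6)
b(Q, N) = (-14 - 15*Q)*(85/6 + Q/6) (b(Q, N) = ((⅙ + Q/6) + 14)*(-15*Q - 14) = (85/6 + Q/6)*(-14 - 15*Q) = (-14 - 15*Q)*(85/6 + Q/6))
1/(b(O(-3), 787) + 407760) = 1/((-595/3 - 5156*(-3)*(1 - 1*(-3))/3 - 5*576*(1 - 1*(-3))²/2) + 407760) = 1/((-595/3 - 5156*(-3)*(1 + 3)/3 - 5*576*(1 + 3)²/2) + 407760) = 1/((-595/3 - 5156*(-3)*4/3 - 5*(8*(-3)*4)²/2) + 407760) = 1/((-595/3 - 1289/6*(-96) - 5/2*(-96)²) + 407760) = 1/((-595/3 + 20624 - 5/2*9216) + 407760) = 1/((-595/3 + 20624 - 23040) + 407760) = 1/(-7843/3 + 407760) = 1/(1215437/3) = 3/1215437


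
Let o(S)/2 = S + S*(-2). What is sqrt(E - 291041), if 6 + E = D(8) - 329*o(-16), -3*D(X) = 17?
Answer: I*sqrt(2714226)/3 ≈ 549.16*I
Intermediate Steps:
D(X) = -17/3 (D(X) = -1/3*17 = -17/3)
o(S) = -2*S (o(S) = 2*(S + S*(-2)) = 2*(S - 2*S) = 2*(-S) = -2*S)
E = -31619/3 (E = -6 + (-17/3 - (-658)*(-16)) = -6 + (-17/3 - 329*32) = -6 + (-17/3 - 10528) = -6 - 31601/3 = -31619/3 ≈ -10540.)
sqrt(E - 291041) = sqrt(-31619/3 - 291041) = sqrt(-904742/3) = I*sqrt(2714226)/3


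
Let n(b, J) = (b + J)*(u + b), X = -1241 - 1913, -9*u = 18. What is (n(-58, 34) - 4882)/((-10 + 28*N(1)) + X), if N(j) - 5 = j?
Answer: 1721/1498 ≈ 1.1489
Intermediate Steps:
u = -2 (u = -⅑*18 = -2)
N(j) = 5 + j
X = -3154
n(b, J) = (-2 + b)*(J + b) (n(b, J) = (b + J)*(-2 + b) = (J + b)*(-2 + b) = (-2 + b)*(J + b))
(n(-58, 34) - 4882)/((-10 + 28*N(1)) + X) = (((-58)² - 2*34 - 2*(-58) + 34*(-58)) - 4882)/((-10 + 28*(5 + 1)) - 3154) = ((3364 - 68 + 116 - 1972) - 4882)/((-10 + 28*6) - 3154) = (1440 - 4882)/((-10 + 168) - 3154) = -3442/(158 - 3154) = -3442/(-2996) = -3442*(-1/2996) = 1721/1498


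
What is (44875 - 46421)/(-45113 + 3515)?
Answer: 773/20799 ≈ 0.037165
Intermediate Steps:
(44875 - 46421)/(-45113 + 3515) = -1546/(-41598) = -1546*(-1/41598) = 773/20799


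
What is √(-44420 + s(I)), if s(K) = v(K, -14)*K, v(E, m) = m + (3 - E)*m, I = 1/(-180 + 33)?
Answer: I*√959863534/147 ≈ 210.76*I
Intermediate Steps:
I = -1/147 (I = 1/(-147) = -1/147 ≈ -0.0068027)
v(E, m) = m + m*(3 - E)
s(K) = K*(-56 + 14*K) (s(K) = (-14*(4 - K))*K = (-56 + 14*K)*K = K*(-56 + 14*K))
√(-44420 + s(I)) = √(-44420 + 14*(-1/147)*(-4 - 1/147)) = √(-44420 + 14*(-1/147)*(-589/147)) = √(-44420 + 1178/3087) = √(-137123362/3087) = I*√959863534/147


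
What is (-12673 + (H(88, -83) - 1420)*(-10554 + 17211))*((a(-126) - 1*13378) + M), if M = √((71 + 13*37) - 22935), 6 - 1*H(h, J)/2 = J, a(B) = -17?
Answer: 110919534465 - 24842001*I*√2487 ≈ 1.1092e+11 - 1.2389e+9*I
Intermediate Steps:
H(h, J) = 12 - 2*J
M = 3*I*√2487 (M = √((71 + 481) - 22935) = √(552 - 22935) = √(-22383) = 3*I*√2487 ≈ 149.61*I)
(-12673 + (H(88, -83) - 1420)*(-10554 + 17211))*((a(-126) - 1*13378) + M) = (-12673 + ((12 - 2*(-83)) - 1420)*(-10554 + 17211))*((-17 - 1*13378) + 3*I*√2487) = (-12673 + ((12 + 166) - 1420)*6657)*((-17 - 13378) + 3*I*√2487) = (-12673 + (178 - 1420)*6657)*(-13395 + 3*I*√2487) = (-12673 - 1242*6657)*(-13395 + 3*I*√2487) = (-12673 - 8267994)*(-13395 + 3*I*√2487) = -8280667*(-13395 + 3*I*√2487) = 110919534465 - 24842001*I*√2487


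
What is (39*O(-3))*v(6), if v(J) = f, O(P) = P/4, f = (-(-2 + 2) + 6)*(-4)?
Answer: 702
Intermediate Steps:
f = -24 (f = (-1*0 + 6)*(-4) = (0 + 6)*(-4) = 6*(-4) = -24)
O(P) = P/4 (O(P) = P*(¼) = P/4)
v(J) = -24
(39*O(-3))*v(6) = (39*((¼)*(-3)))*(-24) = (39*(-¾))*(-24) = -117/4*(-24) = 702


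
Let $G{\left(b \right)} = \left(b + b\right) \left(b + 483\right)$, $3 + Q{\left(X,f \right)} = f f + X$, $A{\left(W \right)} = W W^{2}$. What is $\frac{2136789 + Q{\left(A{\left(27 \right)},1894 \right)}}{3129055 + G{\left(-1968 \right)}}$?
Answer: $\frac{1148741}{1794803} \approx 0.64004$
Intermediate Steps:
$A{\left(W \right)} = W^{3}$
$Q{\left(X,f \right)} = -3 + X + f^{2}$ ($Q{\left(X,f \right)} = -3 + \left(f f + X\right) = -3 + \left(f^{2} + X\right) = -3 + \left(X + f^{2}\right) = -3 + X + f^{2}$)
$G{\left(b \right)} = 2 b \left(483 + b\right)$
$\frac{2136789 + Q{\left(A{\left(27 \right)},1894 \right)}}{3129055 + G{\left(-1968 \right)}} = \frac{2136789 + \left(-3 + 27^{3} + 1894^{2}\right)}{3129055 + 2 \left(-1968\right) \left(483 - 1968\right)} = \frac{2136789 + \left(-3 + 19683 + 3587236\right)}{3129055 + 2 \left(-1968\right) \left(-1485\right)} = \frac{2136789 + 3606916}{3129055 + 5844960} = \frac{5743705}{8974015} = 5743705 \cdot \frac{1}{8974015} = \frac{1148741}{1794803}$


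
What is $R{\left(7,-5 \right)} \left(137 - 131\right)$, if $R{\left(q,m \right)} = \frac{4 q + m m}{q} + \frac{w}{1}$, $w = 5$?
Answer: $\frac{528}{7} \approx 75.429$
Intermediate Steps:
$R{\left(q,m \right)} = 5 + \frac{m^{2} + 4 q}{q}$ ($R{\left(q,m \right)} = \frac{4 q + m m}{q} + \frac{5}{1} = \frac{4 q + m^{2}}{q} + 5 \cdot 1 = \frac{m^{2} + 4 q}{q} + 5 = 5 + \frac{m^{2} + 4 q}{q}$)
$R{\left(7,-5 \right)} \left(137 - 131\right) = \left(9 + \frac{\left(-5\right)^{2}}{7}\right) \left(137 - 131\right) = \left(9 + 25 \cdot \frac{1}{7}\right) \left(137 - 131\right) = \left(9 + \frac{25}{7}\right) 6 = \frac{88}{7} \cdot 6 = \frac{528}{7}$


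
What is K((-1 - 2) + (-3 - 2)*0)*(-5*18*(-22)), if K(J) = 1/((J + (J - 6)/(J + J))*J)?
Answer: 440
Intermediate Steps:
K(J) = 1/(J*(J + (-6 + J)/(2*J))) (K(J) = 1/((J + (-6 + J)/((2*J)))*J) = 1/((J + (-6 + J)*(1/(2*J)))*J) = 1/((J + (-6 + J)/(2*J))*J) = 1/(J*(J + (-6 + J)/(2*J))))
K((-1 - 2) + (-3 - 2)*0)*(-5*18*(-22)) = (2/(-6 + ((-1 - 2) + (-3 - 2)*0) + 2*((-1 - 2) + (-3 - 2)*0)²))*(-5*18*(-22)) = (2/(-6 + (-3 - 5*0) + 2*(-3 - 5*0)²))*(-90*(-22)) = (2/(-6 + (-3 + 0) + 2*(-3 + 0)²))*1980 = (2/(-6 - 3 + 2*(-3)²))*1980 = (2/(-6 - 3 + 2*9))*1980 = (2/(-6 - 3 + 18))*1980 = (2/9)*1980 = 440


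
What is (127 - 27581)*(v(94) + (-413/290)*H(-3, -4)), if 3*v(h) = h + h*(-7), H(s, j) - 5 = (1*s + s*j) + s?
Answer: 810757801/145 ≈ 5.5914e+6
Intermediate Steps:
H(s, j) = 5 + 2*s + j*s (H(s, j) = 5 + ((1*s + s*j) + s) = 5 + ((s + j*s) + s) = 5 + (2*s + j*s) = 5 + 2*s + j*s)
v(h) = -2*h (v(h) = (h + h*(-7))/3 = (h - 7*h)/3 = (-6*h)/3 = -2*h)
(127 - 27581)*(v(94) + (-413/290)*H(-3, -4)) = (127 - 27581)*(-2*94 + (-413/290)*(5 + 2*(-3) - 4*(-3))) = -27454*(-188 + (-413*1/290)*(5 - 6 + 12)) = -27454*(-188 - 413/290*11) = -27454*(-188 - 4543/290) = -27454*(-59063/290) = 810757801/145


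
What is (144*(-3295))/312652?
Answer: -118620/78163 ≈ -1.5176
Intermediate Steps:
(144*(-3295))/312652 = -474480*1/312652 = -118620/78163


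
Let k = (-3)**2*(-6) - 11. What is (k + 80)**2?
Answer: 225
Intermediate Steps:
k = -65 (k = 9*(-6) - 11 = -54 - 11 = -65)
(k + 80)**2 = (-65 + 80)**2 = 15**2 = 225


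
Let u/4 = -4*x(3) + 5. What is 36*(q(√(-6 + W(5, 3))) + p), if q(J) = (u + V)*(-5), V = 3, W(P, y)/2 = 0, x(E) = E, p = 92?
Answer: 7812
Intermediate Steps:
W(P, y) = 0 (W(P, y) = 2*0 = 0)
u = -28 (u = 4*(-4*3 + 5) = 4*(-12 + 5) = 4*(-7) = -28)
q(J) = 125 (q(J) = (-28 + 3)*(-5) = -25*(-5) = 125)
36*(q(√(-6 + W(5, 3))) + p) = 36*(125 + 92) = 36*217 = 7812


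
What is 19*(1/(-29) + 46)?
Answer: 25327/29 ≈ 873.34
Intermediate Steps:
19*(1/(-29) + 46) = 19*(-1/29 + 46) = 19*(1333/29) = 25327/29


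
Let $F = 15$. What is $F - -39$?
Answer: $54$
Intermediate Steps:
$F - -39 = 15 - -39 = 15 + 39 = 54$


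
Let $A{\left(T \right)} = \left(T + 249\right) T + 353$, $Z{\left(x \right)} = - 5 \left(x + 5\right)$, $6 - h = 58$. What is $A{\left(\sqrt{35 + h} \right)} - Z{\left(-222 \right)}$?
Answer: $-749 + 249 i \sqrt{17} \approx -749.0 + 1026.7 i$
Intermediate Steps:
$h = -52$ ($h = 6 - 58 = -52$)
$Z{\left(x \right)} = -25 - 5 x$ ($Z{\left(x \right)} = - 5 \left(5 + x\right) = -25 - 5 x$)
$A{\left(T \right)} = 353 + T \left(249 + T\right)$ ($A{\left(T \right)} = \left(249 + T\right) T + 353 = T \left(249 + T\right) + 353 = 353 + T \left(249 + T\right)$)
$A{\left(\sqrt{35 + h} \right)} - Z{\left(-222 \right)} = \left(353 + \left(\sqrt{35 - 52}\right)^{2} + 249 \sqrt{35 - 52}\right) - \left(-25 - -1110\right) = \left(353 + \left(\sqrt{-17}\right)^{2} + 249 \sqrt{-17}\right) - \left(-25 + 1110\right) = \left(353 + \left(i \sqrt{17}\right)^{2} + 249 i \sqrt{17}\right) - 1085 = \left(353 - 17 + 249 i \sqrt{17}\right) - 1085 = \left(336 + 249 i \sqrt{17}\right) - 1085 = -749 + 249 i \sqrt{17}$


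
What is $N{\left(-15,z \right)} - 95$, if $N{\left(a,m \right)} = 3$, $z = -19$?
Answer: $-92$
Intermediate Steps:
$N{\left(-15,z \right)} - 95 = 3 - 95 = -92$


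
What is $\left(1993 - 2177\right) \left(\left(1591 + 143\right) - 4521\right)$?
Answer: $512808$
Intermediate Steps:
$\left(1993 - 2177\right) \left(\left(1591 + 143\right) - 4521\right) = - 184 \left(1734 - 4521\right) = \left(-184\right) \left(-2787\right) = 512808$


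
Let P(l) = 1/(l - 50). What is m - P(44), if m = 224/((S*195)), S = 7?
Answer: 43/130 ≈ 0.33077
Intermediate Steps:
P(l) = 1/(-50 + l)
m = 32/195 (m = 224/((7*195)) = 224/1365 = 224*(1/1365) = 32/195 ≈ 0.16410)
m - P(44) = 32/195 - 1/(-50 + 44) = 32/195 - 1/(-6) = 32/195 - 1*(-⅙) = 32/195 + ⅙ = 43/130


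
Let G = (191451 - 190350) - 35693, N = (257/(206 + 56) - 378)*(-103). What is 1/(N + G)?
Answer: 262/1111133 ≈ 0.00023580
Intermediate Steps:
N = 10174237/262 (N = (257/262 - 378)*(-103) = -98779/262*(-103) = 10174237/262 ≈ 38833.)
G = -34592 (G = 1101 - 35693 = -34592)
1/(N + G) = 1/(10174237/262 - 34592) = 1/(1111133/262) = 262/1111133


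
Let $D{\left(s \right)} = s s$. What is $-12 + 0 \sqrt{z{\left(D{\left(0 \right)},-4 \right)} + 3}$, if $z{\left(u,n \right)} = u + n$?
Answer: $-12$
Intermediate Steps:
$D{\left(s \right)} = s^{2}$
$z{\left(u,n \right)} = n + u$
$-12 + 0 \sqrt{z{\left(D{\left(0 \right)},-4 \right)} + 3} = -12 + 0 \sqrt{\left(-4 + 0^{2}\right) + 3} = -12 + 0 \sqrt{\left(-4 + 0\right) + 3} = -12 + 0 \sqrt{-4 + 3} = -12 + 0 \sqrt{-1} = -12 + 0 i = -12 + 0 = -12$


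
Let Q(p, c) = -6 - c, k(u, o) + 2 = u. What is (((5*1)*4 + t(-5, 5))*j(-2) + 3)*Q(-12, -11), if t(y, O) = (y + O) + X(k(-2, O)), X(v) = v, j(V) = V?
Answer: -145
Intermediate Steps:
k(u, o) = -2 + u
t(y, O) = -4 + O + y (t(y, O) = (y + O) + (-2 - 2) = (O + y) - 4 = -4 + O + y)
(((5*1)*4 + t(-5, 5))*j(-2) + 3)*Q(-12, -11) = (((5*1)*4 + (-4 + 5 - 5))*(-2) + 3)*(-6 - 1*(-11)) = ((5*4 - 4)*(-2) + 3)*(-6 + 11) = ((20 - 4)*(-2) + 3)*5 = (16*(-2) + 3)*5 = (-32 + 3)*5 = -29*5 = -145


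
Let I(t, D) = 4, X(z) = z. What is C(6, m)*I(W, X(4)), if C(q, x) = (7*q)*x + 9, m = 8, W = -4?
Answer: 1380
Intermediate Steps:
C(q, x) = 9 + 7*q*x (C(q, x) = 7*q*x + 9 = 9 + 7*q*x)
C(6, m)*I(W, X(4)) = (9 + 7*6*8)*4 = (9 + 336)*4 = 345*4 = 1380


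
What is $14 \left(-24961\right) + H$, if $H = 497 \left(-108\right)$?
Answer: $-403130$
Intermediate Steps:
$H = -53676$
$14 \left(-24961\right) + H = 14 \left(-24961\right) - 53676 = -349454 - 53676 = -403130$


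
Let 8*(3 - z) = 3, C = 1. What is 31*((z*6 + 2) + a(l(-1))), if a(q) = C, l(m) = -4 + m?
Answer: 2325/4 ≈ 581.25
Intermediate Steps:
z = 21/8 (z = 3 - 1/8*3 = 3 - 3/8 = 21/8 ≈ 2.6250)
a(q) = 1
31*((z*6 + 2) + a(l(-1))) = 31*(((21/8)*6 + 2) + 1) = 31*((63/4 + 2) + 1) = 31*(71/4 + 1) = 31*(75/4) = 2325/4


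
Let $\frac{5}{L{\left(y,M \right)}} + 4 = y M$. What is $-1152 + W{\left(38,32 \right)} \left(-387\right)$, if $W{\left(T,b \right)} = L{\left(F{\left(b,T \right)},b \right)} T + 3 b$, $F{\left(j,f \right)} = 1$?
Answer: $- \frac{573021}{14} \approx -40930.0$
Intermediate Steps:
$L{\left(y,M \right)} = \frac{5}{-4 + M y}$ ($L{\left(y,M \right)} = \frac{5}{-4 + y M} = \frac{5}{-4 + M y}$)
$W{\left(T,b \right)} = 3 b + \frac{5 T}{-4 + b}$ ($W{\left(T,b \right)} = \frac{5}{-4 + b 1} T + 3 b = \frac{5}{-4 + b} T + 3 b = \frac{5 T}{-4 + b} + 3 b = 3 b + \frac{5 T}{-4 + b}$)
$-1152 + W{\left(38,32 \right)} \left(-387\right) = -1152 + \frac{5 \cdot 38 + 3 \cdot 32 \left(-4 + 32\right)}{-4 + 32} \left(-387\right) = -1152 + \frac{190 + 3 \cdot 32 \cdot 28}{28} \left(-387\right) = -1152 + \frac{190 + 2688}{28} \left(-387\right) = -1152 + \frac{1}{28} \cdot 2878 \left(-387\right) = -1152 + \frac{1439}{14} \left(-387\right) = -1152 - \frac{556893}{14} = - \frac{573021}{14}$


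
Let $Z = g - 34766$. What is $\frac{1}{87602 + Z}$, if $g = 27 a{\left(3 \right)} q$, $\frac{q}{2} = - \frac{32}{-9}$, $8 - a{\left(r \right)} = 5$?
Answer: $\frac{1}{53412} \approx 1.8722 \cdot 10^{-5}$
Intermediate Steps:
$a{\left(r \right)} = 3$ ($a{\left(r \right)} = 8 - 5 = 3$)
$q = \frac{64}{9}$ ($q = 2 \left(- \frac{32}{-9}\right) = 2 \left(\left(-32\right) \left(- \frac{1}{9}\right)\right) = 2 \cdot \frac{32}{9} = \frac{64}{9} \approx 7.1111$)
$g = 576$ ($g = 27 \cdot 3 \cdot \frac{64}{9} = 81 \cdot \frac{64}{9} = 576$)
$Z = -34190$ ($Z = 576 - 34766 = -34190$)
$\frac{1}{87602 + Z} = \frac{1}{87602 - 34190} = \frac{1}{53412}$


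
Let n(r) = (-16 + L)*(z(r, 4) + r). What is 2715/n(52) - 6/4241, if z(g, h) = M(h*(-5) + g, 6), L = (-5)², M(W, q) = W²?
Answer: 3818737/13689948 ≈ 0.27894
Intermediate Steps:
L = 25
z(g, h) = (g - 5*h)² (z(g, h) = (h*(-5) + g)² = (-5*h + g)² = (g - 5*h)²)
n(r) = 9*r + 9*(-20 + r)² (n(r) = (-16 + 25)*((r - 5*4)² + r) = 9*((r - 20)² + r) = 9*((-20 + r)² + r) = 9*(r + (-20 + r)²) = 9*r + 9*(-20 + r)²)
2715/n(52) - 6/4241 = 2715/(9*52 + 9*(-20 + 52)²) - 6/4241 = 2715/(468 + 9*32²) - 6*1/4241 = 2715/(468 + 9*1024) - 6/4241 = 2715/(468 + 9216) - 6/4241 = 2715/9684 - 6/4241 = 2715*(1/9684) - 6/4241 = 905/3228 - 6/4241 = 3818737/13689948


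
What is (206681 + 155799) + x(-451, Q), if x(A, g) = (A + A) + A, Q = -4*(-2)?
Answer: 361127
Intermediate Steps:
Q = 8
x(A, g) = 3*A (x(A, g) = 2*A + A = 3*A)
(206681 + 155799) + x(-451, Q) = (206681 + 155799) + 3*(-451) = 362480 - 1353 = 361127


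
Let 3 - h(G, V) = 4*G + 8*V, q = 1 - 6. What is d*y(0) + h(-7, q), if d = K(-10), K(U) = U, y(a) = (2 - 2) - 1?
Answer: 81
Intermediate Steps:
y(a) = -1 (y(a) = 0 - 1 = -1)
d = -10
q = -5
h(G, V) = 3 - 8*V - 4*G (h(G, V) = 3 - (4*G + 8*V) = 3 + (-8*V - 4*G) = 3 - 8*V - 4*G)
d*y(0) + h(-7, q) = -10*(-1) + (3 - 8*(-5) - 4*(-7)) = 10 + (3 + 40 + 28) = 10 + 71 = 81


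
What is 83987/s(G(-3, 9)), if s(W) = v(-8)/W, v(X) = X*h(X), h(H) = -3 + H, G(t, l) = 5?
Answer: 419935/88 ≈ 4772.0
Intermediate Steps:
v(X) = X*(-3 + X)
s(W) = 88/W (s(W) = (-8*(-3 - 8))/W = (-8*(-11))/W = 88/W)
83987/s(G(-3, 9)) = 83987/((88/5)) = 83987/((88*(⅕))) = 83987/(88/5) = 83987*(5/88) = 419935/88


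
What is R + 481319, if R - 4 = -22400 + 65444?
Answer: 524367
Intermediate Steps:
R = 43048 (R = 4 + (-22400 + 65444) = 4 + 43044 = 43048)
R + 481319 = 43048 + 481319 = 524367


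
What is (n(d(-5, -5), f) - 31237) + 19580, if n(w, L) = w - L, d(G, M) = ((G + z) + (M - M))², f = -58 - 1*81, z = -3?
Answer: -11454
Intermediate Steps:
f = -139 (f = -58 - 81 = -139)
d(G, M) = (-3 + G)² (d(G, M) = ((G - 3) + (M - M))² = ((-3 + G) + 0)² = (-3 + G)²)
(n(d(-5, -5), f) - 31237) + 19580 = (((-3 - 5)² - 1*(-139)) - 31237) + 19580 = (((-8)² + 139) - 31237) + 19580 = ((64 + 139) - 31237) + 19580 = (203 - 31237) + 19580 = -31034 + 19580 = -11454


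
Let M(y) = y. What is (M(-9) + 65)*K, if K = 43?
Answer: 2408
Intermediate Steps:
(M(-9) + 65)*K = (-9 + 65)*43 = 56*43 = 2408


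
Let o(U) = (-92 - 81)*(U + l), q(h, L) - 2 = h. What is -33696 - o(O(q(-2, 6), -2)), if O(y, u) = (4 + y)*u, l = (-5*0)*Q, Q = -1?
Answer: -35080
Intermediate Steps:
q(h, L) = 2 + h
l = 0 (l = -5*0*(-1) = 0*(-1) = 0)
O(y, u) = u*(4 + y)
o(U) = -173*U (o(U) = (-92 - 81)*(U + 0) = -173*U)
-33696 - o(O(q(-2, 6), -2)) = -33696 - (-173)*(-2*(4 + (2 - 2))) = -33696 - (-173)*(-2*(4 + 0)) = -33696 - (-173)*(-2*4) = -33696 - (-173)*(-8) = -33696 - 1*1384 = -33696 - 1384 = -35080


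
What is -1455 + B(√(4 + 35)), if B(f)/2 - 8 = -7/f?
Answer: -1439 - 14*√39/39 ≈ -1441.2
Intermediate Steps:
B(f) = 16 - 14/f (B(f) = 16 + 2*(-7/f) = 16 - 14/f)
-1455 + B(√(4 + 35)) = -1455 + (16 - 14/√(4 + 35)) = -1455 + (16 - 14*√39/39) = -1439 - 14*√39/39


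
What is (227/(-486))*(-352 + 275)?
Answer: 17479/486 ≈ 35.965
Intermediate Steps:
(227/(-486))*(-352 + 275) = (227*(-1/486))*(-77) = -227/486*(-77) = 17479/486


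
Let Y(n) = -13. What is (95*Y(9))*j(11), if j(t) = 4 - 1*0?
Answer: -4940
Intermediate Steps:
j(t) = 4 (j(t) = 4 + 0 = 4)
(95*Y(9))*j(11) = (95*(-13))*4 = -1235*4 = -4940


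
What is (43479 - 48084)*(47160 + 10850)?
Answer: -267136050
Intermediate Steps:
(43479 - 48084)*(47160 + 10850) = -4605*58010 = -267136050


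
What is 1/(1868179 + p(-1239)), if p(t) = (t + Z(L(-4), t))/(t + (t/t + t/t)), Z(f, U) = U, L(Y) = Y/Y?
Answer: 1237/2310939901 ≈ 5.3528e-7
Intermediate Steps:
L(Y) = 1
p(t) = 2*t/(2 + t) (p(t) = (t + t)/(t + (t/t + t/t)) = (2*t)/(t + (1 + 1)) = (2*t)/(t + 2) = (2*t)/(2 + t) = 2*t/(2 + t))
1/(1868179 + p(-1239)) = 1/(1868179 + 2*(-1239)/(2 - 1239)) = 1/(1868179 + 2*(-1239)/(-1237)) = 1/(1868179 + 2*(-1239)*(-1/1237)) = 1/(1868179 + 2478/1237) = 1/(2310939901/1237) = 1237/2310939901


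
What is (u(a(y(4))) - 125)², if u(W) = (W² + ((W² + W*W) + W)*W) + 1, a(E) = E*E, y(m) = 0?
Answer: 15376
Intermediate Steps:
a(E) = E²
u(W) = 1 + W² + W*(W + 2*W²) (u(W) = (W² + ((W² + W²) + W)*W) + 1 = (W² + (2*W² + W)*W) + 1 = (W² + (W + 2*W²)*W) + 1 = (W² + W*(W + 2*W²)) + 1 = 1 + W² + W*(W + 2*W²))
(u(a(y(4))) - 125)² = ((1 + 2*(0²)² + 2*(0²)³) - 125)² = ((1 + 2*0² + 2*0³) - 125)² = ((1 + 2*0 + 2*0) - 125)² = ((1 + 0 + 0) - 125)² = (1 - 125)² = (-124)² = 15376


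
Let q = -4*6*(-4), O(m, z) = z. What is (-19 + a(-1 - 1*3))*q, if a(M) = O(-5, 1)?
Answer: -1728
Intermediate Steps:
a(M) = 1
q = 96 (q = -24*(-4) = 96)
(-19 + a(-1 - 1*3))*q = (-19 + 1)*96 = -18*96 = -1728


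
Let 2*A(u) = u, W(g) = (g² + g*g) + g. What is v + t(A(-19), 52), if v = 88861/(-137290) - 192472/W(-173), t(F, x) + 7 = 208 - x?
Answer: 237840148837/1638830730 ≈ 145.13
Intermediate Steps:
W(g) = g + 2*g² (W(g) = (g² + g²) + g = 2*g² + g = g + 2*g²)
A(u) = u/2
t(F, x) = 201 - x (t(F, x) = -7 + (208 - x) = 201 - x)
v = -6345629933/1638830730 (v = 88861/(-137290) - 192472*(-1/(173*(1 + 2*(-173)))) = 88861*(-1/137290) - 192472*(-1/(173*(1 - 346))) = -88861/137290 - 192472/((-173*(-345))) = -88861/137290 - 192472/59685 = -6345629933/1638830730 ≈ -3.8720)
v + t(A(-19), 52) = -6345629933/1638830730 + (201 - 1*52) = -6345629933/1638830730 + (201 - 52) = -6345629933/1638830730 + 149 = 237840148837/1638830730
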